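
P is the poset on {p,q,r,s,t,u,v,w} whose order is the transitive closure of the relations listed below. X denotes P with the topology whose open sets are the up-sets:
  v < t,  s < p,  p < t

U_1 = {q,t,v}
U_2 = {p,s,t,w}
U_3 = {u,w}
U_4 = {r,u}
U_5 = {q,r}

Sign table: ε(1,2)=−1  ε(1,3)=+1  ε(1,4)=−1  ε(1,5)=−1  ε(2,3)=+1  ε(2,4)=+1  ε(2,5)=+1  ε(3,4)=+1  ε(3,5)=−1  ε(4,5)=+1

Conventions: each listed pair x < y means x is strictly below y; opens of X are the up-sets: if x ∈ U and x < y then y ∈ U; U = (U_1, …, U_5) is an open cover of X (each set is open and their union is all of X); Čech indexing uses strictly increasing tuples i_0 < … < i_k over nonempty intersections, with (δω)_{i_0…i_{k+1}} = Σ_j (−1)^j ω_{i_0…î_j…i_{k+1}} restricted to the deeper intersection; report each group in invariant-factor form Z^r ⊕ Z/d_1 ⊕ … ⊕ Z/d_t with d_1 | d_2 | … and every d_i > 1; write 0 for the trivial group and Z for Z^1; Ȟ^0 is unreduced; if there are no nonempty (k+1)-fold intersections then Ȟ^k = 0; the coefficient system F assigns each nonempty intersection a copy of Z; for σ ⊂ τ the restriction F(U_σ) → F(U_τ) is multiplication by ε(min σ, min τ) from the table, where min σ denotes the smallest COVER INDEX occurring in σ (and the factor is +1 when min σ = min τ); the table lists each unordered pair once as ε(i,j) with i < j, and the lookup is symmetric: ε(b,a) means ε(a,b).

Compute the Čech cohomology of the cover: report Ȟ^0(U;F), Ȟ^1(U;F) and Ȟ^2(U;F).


nerve simplices:
  U12={t} U15={q} U23={w} U34={u} U45={r}
C dims 5,5; δ0: rk 4, SNF 1^4
degree 0: 5−4−0 = 1 → Ȟ^0 ≅ Z
degree 1: 5−0−4 = 1 → Ȟ^1 ≅ Z
degree 2: 0−0−0 = 0 → Ȟ^2 ≅ 0

Ȟ^0(U;F) ≅ Z,  Ȟ^1(U;F) ≅ Z,  Ȟ^2(U;F) ≅ 0


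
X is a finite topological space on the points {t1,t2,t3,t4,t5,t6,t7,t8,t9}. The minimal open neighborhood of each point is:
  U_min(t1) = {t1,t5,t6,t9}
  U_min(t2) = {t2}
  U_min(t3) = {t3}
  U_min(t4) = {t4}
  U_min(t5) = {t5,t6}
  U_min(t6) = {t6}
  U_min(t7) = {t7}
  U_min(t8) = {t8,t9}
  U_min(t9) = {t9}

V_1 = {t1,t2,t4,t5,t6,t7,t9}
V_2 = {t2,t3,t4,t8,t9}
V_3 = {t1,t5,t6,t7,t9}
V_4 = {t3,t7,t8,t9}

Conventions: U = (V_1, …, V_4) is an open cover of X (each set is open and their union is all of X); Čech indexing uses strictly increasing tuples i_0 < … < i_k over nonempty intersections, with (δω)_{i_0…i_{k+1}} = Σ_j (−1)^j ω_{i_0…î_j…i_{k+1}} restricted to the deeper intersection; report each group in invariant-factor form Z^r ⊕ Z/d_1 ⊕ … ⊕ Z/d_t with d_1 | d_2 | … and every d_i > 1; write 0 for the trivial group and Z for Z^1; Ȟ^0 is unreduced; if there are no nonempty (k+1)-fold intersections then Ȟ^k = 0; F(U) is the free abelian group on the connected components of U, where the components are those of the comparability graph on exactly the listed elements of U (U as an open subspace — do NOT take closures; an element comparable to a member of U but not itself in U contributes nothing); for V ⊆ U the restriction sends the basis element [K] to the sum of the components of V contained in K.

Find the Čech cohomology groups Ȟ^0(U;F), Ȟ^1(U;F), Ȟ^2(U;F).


Ȟ^0(U;F) ≅ Z^5, Ȟ^1(U;F) ≅ 0, Ȟ^2(U;F) ≅ 0

nonempty overlaps:
  V12={t2,t4,t9} V13={t1,t5,t6,t7,t9} V14={t7,t9} V23={t9} V24={t3,t8,t9} V34={t7,t9}
  V123={t9} V124={t9} V134={t7,t9} V234={t9}
  V1234={t9}
components per intersection:
  V1: {t1,t5,t6,t9} {t2} {t4} {t7}
  V2: {t2} {t3} {t4} {t8,t9}
  V3: {t1,t5,t6,t9} {t7}
  V4: {t3} {t7} {t8,t9}
  V12: {t2} {t4} {t9}
  V13: {t1,t5,t6,t9} {t7}
  V14: {t7} {t9}
  V23: {t9}
  V24: {t3} {t8,t9}
  V34: {t7} {t9}
  V123: {t9}
  V124: {t9}
  V134: {t7} {t9}
  V234: {t9}
  V1234: {t9}
C dims 13,12,5,1; δ0: rk 8, SNF 1^8; δ1: rk 4, SNF 1^4; δ2: rk 1, SNF 1^1
degree 0: 13−8−0 = 5 → Ȟ^0 ≅ Z^5
degree 1: 12−4−8 = 0 → Ȟ^1 ≅ 0
degree 2: 5−1−4 = 0 → Ȟ^2 ≅ 0


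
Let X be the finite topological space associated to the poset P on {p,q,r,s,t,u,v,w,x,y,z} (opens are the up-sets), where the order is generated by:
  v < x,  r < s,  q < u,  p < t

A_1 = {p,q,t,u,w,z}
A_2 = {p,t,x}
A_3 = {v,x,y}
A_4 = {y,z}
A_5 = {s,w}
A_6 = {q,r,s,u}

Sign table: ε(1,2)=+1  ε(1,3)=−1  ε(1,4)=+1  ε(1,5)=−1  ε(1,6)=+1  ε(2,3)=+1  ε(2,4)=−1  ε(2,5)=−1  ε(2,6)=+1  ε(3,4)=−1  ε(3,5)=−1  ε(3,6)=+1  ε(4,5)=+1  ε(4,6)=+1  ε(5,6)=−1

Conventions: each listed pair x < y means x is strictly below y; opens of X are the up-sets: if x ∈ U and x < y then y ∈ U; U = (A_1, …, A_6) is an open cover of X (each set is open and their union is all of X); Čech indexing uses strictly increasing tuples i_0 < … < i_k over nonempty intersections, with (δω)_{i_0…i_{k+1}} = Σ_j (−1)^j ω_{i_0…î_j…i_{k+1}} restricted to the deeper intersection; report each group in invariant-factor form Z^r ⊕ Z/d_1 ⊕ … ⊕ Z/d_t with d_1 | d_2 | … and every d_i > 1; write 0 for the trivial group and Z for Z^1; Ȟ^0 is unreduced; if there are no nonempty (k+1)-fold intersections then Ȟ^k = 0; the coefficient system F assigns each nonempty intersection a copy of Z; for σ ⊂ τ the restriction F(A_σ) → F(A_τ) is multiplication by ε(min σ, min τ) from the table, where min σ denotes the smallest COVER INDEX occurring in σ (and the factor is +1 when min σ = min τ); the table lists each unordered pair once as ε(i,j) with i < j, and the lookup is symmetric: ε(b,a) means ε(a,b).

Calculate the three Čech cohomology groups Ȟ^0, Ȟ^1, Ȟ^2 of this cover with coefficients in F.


Ȟ^0(U;F) ≅ 0, Ȟ^1(U;F) ≅ Z ⊕ Z/2 and Ȟ^2(U;F) ≅ 0

nonempty intersections:
  A12={p,t} A14={z} A15={w} A16={q,u} A23={x} A34={y} A56={s}
C dims 6,7; δ0: rk 6, SNF 1^5·2
Ȟ^0: (6−6)−0=0 ⇒ 0
Ȟ^1: (7−0)−6=1 plus torsion [2] ⇒ Z ⊕ Z/2
Ȟ^2: (0−0)−0=0 ⇒ 0


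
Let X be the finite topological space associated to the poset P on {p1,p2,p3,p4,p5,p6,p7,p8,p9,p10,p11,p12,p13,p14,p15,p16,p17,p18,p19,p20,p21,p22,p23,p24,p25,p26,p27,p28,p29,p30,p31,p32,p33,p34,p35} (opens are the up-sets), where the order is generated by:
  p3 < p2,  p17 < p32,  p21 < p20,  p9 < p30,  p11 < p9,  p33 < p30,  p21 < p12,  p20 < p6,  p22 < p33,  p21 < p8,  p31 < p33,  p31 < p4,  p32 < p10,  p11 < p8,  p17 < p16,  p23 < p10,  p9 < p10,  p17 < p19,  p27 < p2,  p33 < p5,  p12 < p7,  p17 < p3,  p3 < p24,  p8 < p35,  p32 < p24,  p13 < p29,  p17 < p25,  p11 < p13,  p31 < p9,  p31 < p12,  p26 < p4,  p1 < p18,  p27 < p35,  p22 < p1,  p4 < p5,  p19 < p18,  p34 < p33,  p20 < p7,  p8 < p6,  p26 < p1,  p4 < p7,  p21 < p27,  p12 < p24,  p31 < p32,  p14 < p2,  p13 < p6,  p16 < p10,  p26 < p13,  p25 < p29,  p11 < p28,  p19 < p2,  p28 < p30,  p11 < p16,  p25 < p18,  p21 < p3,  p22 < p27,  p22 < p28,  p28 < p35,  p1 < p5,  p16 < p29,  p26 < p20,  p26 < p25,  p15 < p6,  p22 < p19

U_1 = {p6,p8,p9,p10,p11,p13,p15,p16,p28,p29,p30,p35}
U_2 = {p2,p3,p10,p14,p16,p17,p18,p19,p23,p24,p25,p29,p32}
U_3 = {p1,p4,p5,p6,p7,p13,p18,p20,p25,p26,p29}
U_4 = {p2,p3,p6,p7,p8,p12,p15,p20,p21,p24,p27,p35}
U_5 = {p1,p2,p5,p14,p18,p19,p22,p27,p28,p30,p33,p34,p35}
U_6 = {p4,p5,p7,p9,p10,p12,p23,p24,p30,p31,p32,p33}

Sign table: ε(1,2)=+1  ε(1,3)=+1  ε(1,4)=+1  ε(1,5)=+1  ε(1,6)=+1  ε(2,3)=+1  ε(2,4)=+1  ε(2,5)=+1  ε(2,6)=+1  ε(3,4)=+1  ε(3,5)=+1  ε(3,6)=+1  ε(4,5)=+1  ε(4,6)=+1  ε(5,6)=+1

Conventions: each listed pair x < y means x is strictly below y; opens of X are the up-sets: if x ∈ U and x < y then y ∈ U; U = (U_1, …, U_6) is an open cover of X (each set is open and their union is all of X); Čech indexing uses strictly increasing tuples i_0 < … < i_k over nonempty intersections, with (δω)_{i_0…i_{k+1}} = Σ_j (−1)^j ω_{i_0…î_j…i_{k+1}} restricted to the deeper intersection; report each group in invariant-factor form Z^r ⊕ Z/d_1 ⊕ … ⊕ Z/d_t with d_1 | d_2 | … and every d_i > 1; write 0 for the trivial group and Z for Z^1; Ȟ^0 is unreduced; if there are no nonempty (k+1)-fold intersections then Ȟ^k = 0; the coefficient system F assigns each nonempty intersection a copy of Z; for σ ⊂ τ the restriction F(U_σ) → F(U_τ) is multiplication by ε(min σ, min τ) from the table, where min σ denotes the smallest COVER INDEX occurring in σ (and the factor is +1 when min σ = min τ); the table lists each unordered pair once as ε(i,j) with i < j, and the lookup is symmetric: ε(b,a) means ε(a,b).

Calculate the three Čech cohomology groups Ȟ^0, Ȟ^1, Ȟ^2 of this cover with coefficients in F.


nerve simplices:
  U12={p10,p16,p29} U13={p6,p13,p29} U14={p6,p8,p15,p35} U15={p28,p30,p35} U16={p9,p10,p30} U23={p18,p25,p29} U24={p2,p3,p24} U25={p2,p14,p18,p19} U26={p10,p23,p24,p32} U34={p6,p7,p20} U35={p1,p5,p18} U36={p4,p5,p7} U45={p2,p27,p35} U46={p7,p12,p24} U56={p5,p30,p33}
  U123={p29} U126={p10} U134={p6} U145={p35} U156={p30} U235={p18} U245={p2} U246={p24} U346={p7} U356={p5}
C dims 6,15,10; δ0: rk 5, SNF 1^5; δ1: rk 10, SNF 1^9·2
degree 0: 6−5−0 = 1 → Ȟ^0 ≅ Z
degree 1: 15−10−5 = 0 → Ȟ^1 ≅ 0
degree 2: 10−0−10 = 0 plus torsion [2] → Ȟ^2 ≅ Z/2

Ȟ^0 = Z,  Ȟ^1 = 0,  Ȟ^2 = Z/2


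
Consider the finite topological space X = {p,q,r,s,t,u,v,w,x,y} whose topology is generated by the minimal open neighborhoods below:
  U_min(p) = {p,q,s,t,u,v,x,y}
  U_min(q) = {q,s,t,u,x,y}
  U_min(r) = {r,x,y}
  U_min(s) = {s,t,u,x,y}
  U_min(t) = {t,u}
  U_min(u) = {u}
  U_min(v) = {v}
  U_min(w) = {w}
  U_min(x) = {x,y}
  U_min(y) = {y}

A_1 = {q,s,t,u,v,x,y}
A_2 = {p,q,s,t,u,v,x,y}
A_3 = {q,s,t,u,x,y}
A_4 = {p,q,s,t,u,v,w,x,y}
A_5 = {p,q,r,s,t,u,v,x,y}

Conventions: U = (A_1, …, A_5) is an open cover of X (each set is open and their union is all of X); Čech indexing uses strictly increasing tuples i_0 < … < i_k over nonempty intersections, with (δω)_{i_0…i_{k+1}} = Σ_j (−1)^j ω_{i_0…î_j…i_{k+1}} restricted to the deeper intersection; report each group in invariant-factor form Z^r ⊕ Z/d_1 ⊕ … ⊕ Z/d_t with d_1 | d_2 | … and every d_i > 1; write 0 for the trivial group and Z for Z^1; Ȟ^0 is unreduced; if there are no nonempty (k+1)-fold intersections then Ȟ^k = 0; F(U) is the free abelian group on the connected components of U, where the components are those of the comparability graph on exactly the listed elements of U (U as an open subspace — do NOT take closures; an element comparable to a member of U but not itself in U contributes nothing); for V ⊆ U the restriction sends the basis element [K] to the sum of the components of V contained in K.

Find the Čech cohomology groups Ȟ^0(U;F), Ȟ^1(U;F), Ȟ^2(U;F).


nonempty intersections:
  A12={q,s,t,u,v,x,y} A13={q,s,t,u,x,y} A14={q,s,t,u,v,x,y} A15={q,s,t,u,v,x,y} A23={q,s,t,u,x,y} A24={p,q,s,t,u,v,x,y} A25={p,q,s,t,u,v,x,y} A34={q,s,t,u,x,y} A35={q,s,t,u,x,y} A45={p,q,s,t,u,v,x,y}
  A123={q,s,t,u,x,y} A124={q,s,t,u,v,x,y} A125={q,s,t,u,v,x,y} A134={q,s,t,u,x,y} A135={q,s,t,u,x,y} A145={q,s,t,u,v,x,y} A234={q,s,t,u,x,y} A235={q,s,t,u,x,y} A245={p,q,s,t,u,v,x,y} A345={q,s,t,u,x,y}
  A1234={q,s,t,u,x,y} A1235={q,s,t,u,x,y} A1245={q,s,t,u,v,x,y} A1345={q,s,t,u,x,y} A2345={q,s,t,u,x,y}
  A12345={q,s,t,u,x,y}
components per intersection:
  A1: {q,s,t,u,x,y} {v}
  A2: {p,q,s,t,u,v,x,y}
  A3: {q,s,t,u,x,y}
  A4: {p,q,s,t,u,v,x,y} {w}
  A5: {p,q,r,s,t,u,v,x,y}
  A12: {q,s,t,u,x,y} {v}
  A13: {q,s,t,u,x,y}
  A14: {q,s,t,u,x,y} {v}
  A15: {q,s,t,u,x,y} {v}
  A23: {q,s,t,u,x,y}
  A24: {p,q,s,t,u,v,x,y}
  A25: {p,q,s,t,u,v,x,y}
  A34: {q,s,t,u,x,y}
  A35: {q,s,t,u,x,y}
  A45: {p,q,s,t,u,v,x,y}
  A123: {q,s,t,u,x,y}
  A124: {q,s,t,u,x,y} {v}
  A125: {q,s,t,u,x,y} {v}
  A134: {q,s,t,u,x,y}
  A135: {q,s,t,u,x,y}
  A145: {q,s,t,u,x,y} {v}
  A234: {q,s,t,u,x,y}
  A235: {q,s,t,u,x,y}
  A245: {p,q,s,t,u,v,x,y}
  A345: {q,s,t,u,x,y}
  A1234: {q,s,t,u,x,y}
  A1235: {q,s,t,u,x,y}
  A1245: {q,s,t,u,x,y} {v}
  A1345: {q,s,t,u,x,y}
  A2345: {q,s,t,u,x,y}
  A12345: {q,s,t,u,x,y}
C dims 7,13,13,6; δ0: rk 5, SNF 1^5; δ1: rk 8, SNF 1^8; δ2: rk 5, SNF 1^5
Ȟ^0: (7−5)−0=2 ⇒ Z^2
Ȟ^1: (13−8)−5=0 ⇒ 0
Ȟ^2: (13−5)−8=0 ⇒ 0

Ȟ^0(U;F) ≅ Z^2; Ȟ^1(U;F) ≅ 0; Ȟ^2(U;F) ≅ 0


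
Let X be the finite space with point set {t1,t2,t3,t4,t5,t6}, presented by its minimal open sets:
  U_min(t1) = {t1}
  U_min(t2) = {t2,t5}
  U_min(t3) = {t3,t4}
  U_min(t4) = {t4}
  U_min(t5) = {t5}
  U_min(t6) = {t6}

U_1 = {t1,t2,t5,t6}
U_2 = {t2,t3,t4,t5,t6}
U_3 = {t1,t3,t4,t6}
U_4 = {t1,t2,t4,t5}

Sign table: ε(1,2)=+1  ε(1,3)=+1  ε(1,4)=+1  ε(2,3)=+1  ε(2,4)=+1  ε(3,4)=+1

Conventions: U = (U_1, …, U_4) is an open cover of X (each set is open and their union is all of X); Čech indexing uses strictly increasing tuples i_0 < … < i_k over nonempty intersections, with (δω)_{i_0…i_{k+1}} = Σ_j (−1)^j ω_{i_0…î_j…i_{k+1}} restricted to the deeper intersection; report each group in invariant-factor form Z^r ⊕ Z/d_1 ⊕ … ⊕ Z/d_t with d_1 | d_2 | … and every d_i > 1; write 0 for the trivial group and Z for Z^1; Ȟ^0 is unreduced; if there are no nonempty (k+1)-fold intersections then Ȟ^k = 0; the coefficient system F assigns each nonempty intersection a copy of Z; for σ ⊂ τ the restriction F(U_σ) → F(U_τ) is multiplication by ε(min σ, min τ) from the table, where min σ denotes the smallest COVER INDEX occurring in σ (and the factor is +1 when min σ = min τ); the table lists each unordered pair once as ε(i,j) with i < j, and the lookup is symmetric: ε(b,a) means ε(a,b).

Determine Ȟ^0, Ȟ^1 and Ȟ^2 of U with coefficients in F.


Ȟ^0 ≅ Z; Ȟ^1 ≅ 0; Ȟ^2 ≅ Z

nerve simplices:
  U12={t2,t5,t6} U13={t1,t6} U14={t1,t2,t5} U23={t3,t4,t6} U24={t2,t4,t5} U34={t1,t4}
  U123={t6} U124={t2,t5} U134={t1} U234={t4}
C dims 4,6,4; δ0: rk 3, SNF 1^3; δ1: rk 3, SNF 1^3
degree 0: 4−3−0 = 1 → Ȟ^0 ≅ Z
degree 1: 6−3−3 = 0 → Ȟ^1 ≅ 0
degree 2: 4−0−3 = 1 → Ȟ^2 ≅ Z


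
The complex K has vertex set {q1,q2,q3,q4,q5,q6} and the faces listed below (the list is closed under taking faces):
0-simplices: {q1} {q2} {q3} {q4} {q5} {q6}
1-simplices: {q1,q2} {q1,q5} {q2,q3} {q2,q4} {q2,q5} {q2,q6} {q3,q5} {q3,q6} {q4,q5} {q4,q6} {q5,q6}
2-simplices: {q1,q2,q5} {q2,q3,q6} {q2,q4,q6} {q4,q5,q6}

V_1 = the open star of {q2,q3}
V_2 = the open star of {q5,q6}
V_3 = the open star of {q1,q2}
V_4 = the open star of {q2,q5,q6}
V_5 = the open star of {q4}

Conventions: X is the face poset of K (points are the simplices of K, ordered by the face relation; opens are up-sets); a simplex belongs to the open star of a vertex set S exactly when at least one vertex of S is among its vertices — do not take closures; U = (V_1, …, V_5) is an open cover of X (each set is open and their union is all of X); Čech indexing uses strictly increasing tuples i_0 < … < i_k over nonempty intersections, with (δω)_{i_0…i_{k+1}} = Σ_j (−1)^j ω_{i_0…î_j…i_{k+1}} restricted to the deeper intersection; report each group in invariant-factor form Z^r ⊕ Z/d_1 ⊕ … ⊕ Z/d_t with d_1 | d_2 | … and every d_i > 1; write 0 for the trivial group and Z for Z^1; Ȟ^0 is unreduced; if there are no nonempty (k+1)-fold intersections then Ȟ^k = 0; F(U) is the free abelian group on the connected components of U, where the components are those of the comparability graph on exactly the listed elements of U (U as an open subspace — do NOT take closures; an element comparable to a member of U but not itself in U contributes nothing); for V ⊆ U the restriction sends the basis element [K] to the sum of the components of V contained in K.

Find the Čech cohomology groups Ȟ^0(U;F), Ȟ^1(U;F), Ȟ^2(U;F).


Ȟ^0(U;F) ≅ Z; Ȟ^1(U;F) ≅ Z; Ȟ^2(U;F) ≅ 0

intersection data:
  V1={{q2},{q3},{q1,q2},{q2,q3},{q2,q4},{q2,q5},{q2,q6},{q3,q5},{q3,q6},{q1,q2,q5},{q2,q3,q6},{q2,q4,q6}} V2={{q5},{q6},{q1,q5},{q2,q5},{q2,q6},{q3,q5},{q3,q6},{q4,q5},{q4,q6},{q5,q6},{q1,q2,q5},{q2,q3,q6},{q2,q4,q6},{q4,q5,q6}} V3={{q1},{q2},{q1,q2},{q1,q5},{q2,q3},{q2,q4},{q2,q5},{q2,q6},{q1,q2,q5},{q2,q3,q6},{q2,q4,q6}} V4={{q2},{q5},{q6},{q1,q2},{q1,q5},{q2,q3},{q2,q4},{q2,q5},{q2,q6},{q3,q5},{q3,q6},{q4,q5},{q4,q6},{q5,q6},{q1,q2,q5},{q2,q3,q6},{q2,q4,q6},{q4,q5,q6}} V5={{q4},{q2,q4},{q4,q5},{q4,q6},{q2,q4,q6},{q4,q5,q6}}
  V12={{q2,q5},{q2,q6},{q3,q5},{q3,q6},{q1,q2,q5},{q2,q3,q6},{q2,q4,q6}} V13={{q2},{q1,q2},{q2,q3},{q2,q4},{q2,q5},{q2,q6},{q1,q2,q5},{q2,q3,q6},{q2,q4,q6}} V14={{q2},{q1,q2},{q2,q3},{q2,q4},{q2,q5},{q2,q6},{q3,q5},{q3,q6},{q1,q2,q5},{q2,q3,q6},{q2,q4,q6}} V15={{q2,q4},{q2,q4,q6}} V23={{q1,q5},{q2,q5},{q2,q6},{q1,q2,q5},{q2,q3,q6},{q2,q4,q6}} V24={{q5},{q6},{q1,q5},{q2,q5},{q2,q6},{q3,q5},{q3,q6},{q4,q5},{q4,q6},{q5,q6},{q1,q2,q5},{q2,q3,q6},{q2,q4,q6},{q4,q5,q6}} V25={{q4,q5},{q4,q6},{q2,q4,q6},{q4,q5,q6}} V34={{q2},{q1,q2},{q1,q5},{q2,q3},{q2,q4},{q2,q5},{q2,q6},{q1,q2,q5},{q2,q3,q6},{q2,q4,q6}} V35={{q2,q4},{q2,q4,q6}} V45={{q2,q4},{q4,q5},{q4,q6},{q2,q4,q6},{q4,q5,q6}}
  V123={{q2,q5},{q2,q6},{q1,q2,q5},{q2,q3,q6},{q2,q4,q6}} V124={{q2,q5},{q2,q6},{q3,q5},{q3,q6},{q1,q2,q5},{q2,q3,q6},{q2,q4,q6}} V125={{q2,q4,q6}} V134={{q2},{q1,q2},{q2,q3},{q2,q4},{q2,q5},{q2,q6},{q1,q2,q5},{q2,q3,q6},{q2,q4,q6}} V135={{q2,q4},{q2,q4,q6}} V145={{q2,q4},{q2,q4,q6}} V234={{q1,q5},{q2,q5},{q2,q6},{q1,q2,q5},{q2,q3,q6},{q2,q4,q6}} V235={{q2,q4,q6}} V245={{q4,q5},{q4,q6},{q2,q4,q6},{q4,q5,q6}} V345={{q2,q4},{q2,q4,q6}}
  V1234={{q2,q5},{q2,q6},{q1,q2,q5},{q2,q3,q6},{q2,q4,q6}} V1235={{q2,q4,q6}} V1245={{q2,q4,q6}} V1345={{q2,q4},{q2,q4,q6}} V2345={{q2,q4,q6}}
  V12345={{q2,q4,q6}}
components per intersection:
  V1: {{q2},{q3},{q1,q2},{q2,q3},{q2,q4},{q2,q5},{q2,q6},{q3,q5},{q3,q6},{q1,q2,q5},{q2,q3,q6},{q2,q4,q6}}
  V2: {{q5},{q6},{q1,q5},{q2,q5},{q2,q6},{q3,q5},{q3,q6},{q4,q5},{q4,q6},{q5,q6},{q1,q2,q5},{q2,q3,q6},{q2,q4,q6},{q4,q5,q6}}
  V3: {{q1},{q2},{q1,q2},{q1,q5},{q2,q3},{q2,q4},{q2,q5},{q2,q6},{q1,q2,q5},{q2,q3,q6},{q2,q4,q6}}
  V4: {{q2},{q5},{q6},{q1,q2},{q1,q5},{q2,q3},{q2,q4},{q2,q5},{q2,q6},{q3,q5},{q3,q6},{q4,q5},{q4,q6},{q5,q6},{q1,q2,q5},{q2,q3,q6},{q2,q4,q6},{q4,q5,q6}}
  V5: {{q4},{q2,q4},{q4,q5},{q4,q6},{q2,q4,q6},{q4,q5,q6}}
  V12: {{q2,q5},{q1,q2,q5}} {{q2,q6},{q3,q6},{q2,q3,q6},{q2,q4,q6}} {{q3,q5}}
  V13: {{q2},{q1,q2},{q2,q3},{q2,q4},{q2,q5},{q2,q6},{q1,q2,q5},{q2,q3,q6},{q2,q4,q6}}
  V14: {{q2},{q1,q2},{q2,q3},{q2,q4},{q2,q5},{q2,q6},{q3,q6},{q1,q2,q5},{q2,q3,q6},{q2,q4,q6}} {{q3,q5}}
  V15: {{q2,q4},{q2,q4,q6}}
  V23: {{q1,q5},{q2,q5},{q1,q2,q5}} {{q2,q6},{q2,q3,q6},{q2,q4,q6}}
  V24: {{q5},{q6},{q1,q5},{q2,q5},{q2,q6},{q3,q5},{q3,q6},{q4,q5},{q4,q6},{q5,q6},{q1,q2,q5},{q2,q3,q6},{q2,q4,q6},{q4,q5,q6}}
  V25: {{q4,q5},{q4,q6},{q2,q4,q6},{q4,q5,q6}}
  V34: {{q2},{q1,q2},{q1,q5},{q2,q3},{q2,q4},{q2,q5},{q2,q6},{q1,q2,q5},{q2,q3,q6},{q2,q4,q6}}
  V35: {{q2,q4},{q2,q4,q6}}
  V45: {{q2,q4},{q4,q5},{q4,q6},{q2,q4,q6},{q4,q5,q6}}
  V123: {{q2,q5},{q1,q2,q5}} {{q2,q6},{q2,q3,q6},{q2,q4,q6}}
  V124: {{q2,q5},{q1,q2,q5}} {{q2,q6},{q3,q6},{q2,q3,q6},{q2,q4,q6}} {{q3,q5}}
  V125: {{q2,q4,q6}}
  V134: {{q2},{q1,q2},{q2,q3},{q2,q4},{q2,q5},{q2,q6},{q1,q2,q5},{q2,q3,q6},{q2,q4,q6}}
  V135: {{q2,q4},{q2,q4,q6}}
  V145: {{q2,q4},{q2,q4,q6}}
  V234: {{q1,q5},{q2,q5},{q1,q2,q5}} {{q2,q6},{q2,q3,q6},{q2,q4,q6}}
  V235: {{q2,q4,q6}}
  V245: {{q4,q5},{q4,q6},{q2,q4,q6},{q4,q5,q6}}
  V345: {{q2,q4},{q2,q4,q6}}
  V1234: {{q2,q5},{q1,q2,q5}} {{q2,q6},{q2,q3,q6},{q2,q4,q6}}
  V1235: {{q2,q4,q6}}
  V1245: {{q2,q4,q6}}
  V1345: {{q2,q4},{q2,q4,q6}}
  V2345: {{q2,q4,q6}}
  V12345: {{q2,q4,q6}}
C dims 5,14,14,6; δ0: rk 4, SNF 1^4; δ1: rk 9, SNF 1^9; δ2: rk 5, SNF 1^5
Ȟ^0 = (5 − 4) − 0 = 1, so Ȟ^0 ≅ Z
Ȟ^1 = (14 − 9) − 4 = 1, so Ȟ^1 ≅ Z
Ȟ^2 = (14 − 5) − 9 = 0, so Ȟ^2 ≅ 0


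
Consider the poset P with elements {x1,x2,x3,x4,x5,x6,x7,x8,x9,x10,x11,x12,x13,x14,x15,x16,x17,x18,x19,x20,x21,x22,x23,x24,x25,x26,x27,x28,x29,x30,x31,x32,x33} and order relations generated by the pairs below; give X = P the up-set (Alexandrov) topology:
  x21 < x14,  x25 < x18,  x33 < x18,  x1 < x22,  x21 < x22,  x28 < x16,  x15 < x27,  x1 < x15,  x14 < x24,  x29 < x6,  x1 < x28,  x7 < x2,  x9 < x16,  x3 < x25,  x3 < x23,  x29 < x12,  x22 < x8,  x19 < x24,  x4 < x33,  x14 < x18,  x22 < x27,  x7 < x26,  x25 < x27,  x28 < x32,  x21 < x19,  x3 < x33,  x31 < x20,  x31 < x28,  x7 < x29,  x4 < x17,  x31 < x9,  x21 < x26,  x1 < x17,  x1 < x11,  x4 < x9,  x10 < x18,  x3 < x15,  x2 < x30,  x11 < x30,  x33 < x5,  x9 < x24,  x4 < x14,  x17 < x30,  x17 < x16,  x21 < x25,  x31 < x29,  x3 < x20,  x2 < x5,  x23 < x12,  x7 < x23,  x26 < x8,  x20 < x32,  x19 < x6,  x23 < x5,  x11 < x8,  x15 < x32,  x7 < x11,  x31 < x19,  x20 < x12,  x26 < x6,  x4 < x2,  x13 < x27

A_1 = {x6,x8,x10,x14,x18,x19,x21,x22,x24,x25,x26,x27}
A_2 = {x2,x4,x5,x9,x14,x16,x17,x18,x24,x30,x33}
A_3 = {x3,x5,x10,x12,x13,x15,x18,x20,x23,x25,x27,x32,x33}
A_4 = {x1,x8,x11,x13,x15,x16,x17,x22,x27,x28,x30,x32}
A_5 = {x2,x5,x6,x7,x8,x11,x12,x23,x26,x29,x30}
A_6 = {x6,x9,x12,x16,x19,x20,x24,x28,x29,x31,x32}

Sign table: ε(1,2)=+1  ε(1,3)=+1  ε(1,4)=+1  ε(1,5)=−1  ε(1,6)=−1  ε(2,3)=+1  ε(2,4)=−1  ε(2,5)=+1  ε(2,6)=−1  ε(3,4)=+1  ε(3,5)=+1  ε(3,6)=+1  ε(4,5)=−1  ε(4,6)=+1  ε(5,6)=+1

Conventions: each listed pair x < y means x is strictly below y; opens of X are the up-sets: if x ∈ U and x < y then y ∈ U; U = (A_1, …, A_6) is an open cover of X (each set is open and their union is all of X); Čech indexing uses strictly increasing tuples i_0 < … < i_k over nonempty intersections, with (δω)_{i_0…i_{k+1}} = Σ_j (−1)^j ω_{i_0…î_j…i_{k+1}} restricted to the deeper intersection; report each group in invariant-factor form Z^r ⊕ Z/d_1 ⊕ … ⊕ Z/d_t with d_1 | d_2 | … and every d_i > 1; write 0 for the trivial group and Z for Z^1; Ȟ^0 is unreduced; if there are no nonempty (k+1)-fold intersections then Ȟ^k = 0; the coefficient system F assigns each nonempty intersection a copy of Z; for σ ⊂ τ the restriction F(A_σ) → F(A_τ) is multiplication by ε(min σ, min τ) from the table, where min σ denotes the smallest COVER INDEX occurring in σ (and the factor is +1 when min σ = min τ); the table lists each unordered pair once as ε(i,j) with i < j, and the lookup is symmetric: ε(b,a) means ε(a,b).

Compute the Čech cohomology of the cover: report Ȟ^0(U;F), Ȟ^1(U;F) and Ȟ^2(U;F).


Ȟ^0 ≅ 0, Ȟ^1 ≅ Z/2, Ȟ^2 ≅ Z

nonempty intersections:
  A12={x14,x18,x24} A13={x10,x18,x25,x27} A14={x8,x22,x27} A15={x6,x8,x26} A16={x6,x19,x24} A23={x5,x18,x33} A24={x16,x17,x30} A25={x2,x5,x30} A26={x9,x16,x24} A34={x13,x15,x27,x32} A35={x5,x12,x23} A36={x12,x20,x32} A45={x8,x11,x30} A46={x16,x28,x32} A56={x6,x12,x29}
  A123={x18} A126={x24} A134={x27} A145={x8} A156={x6} A235={x5} A245={x30} A246={x16} A346={x32} A356={x12}
C dims 6,15,10; δ0: rk 6, SNF 1^5·2; δ1: rk 9, SNF 1^9
Ȟ^0: (6−6)−0=0 ⇒ 0
Ȟ^1: (15−9)−6=0 plus torsion [2] ⇒ Z/2
Ȟ^2: (10−0)−9=1 ⇒ Z


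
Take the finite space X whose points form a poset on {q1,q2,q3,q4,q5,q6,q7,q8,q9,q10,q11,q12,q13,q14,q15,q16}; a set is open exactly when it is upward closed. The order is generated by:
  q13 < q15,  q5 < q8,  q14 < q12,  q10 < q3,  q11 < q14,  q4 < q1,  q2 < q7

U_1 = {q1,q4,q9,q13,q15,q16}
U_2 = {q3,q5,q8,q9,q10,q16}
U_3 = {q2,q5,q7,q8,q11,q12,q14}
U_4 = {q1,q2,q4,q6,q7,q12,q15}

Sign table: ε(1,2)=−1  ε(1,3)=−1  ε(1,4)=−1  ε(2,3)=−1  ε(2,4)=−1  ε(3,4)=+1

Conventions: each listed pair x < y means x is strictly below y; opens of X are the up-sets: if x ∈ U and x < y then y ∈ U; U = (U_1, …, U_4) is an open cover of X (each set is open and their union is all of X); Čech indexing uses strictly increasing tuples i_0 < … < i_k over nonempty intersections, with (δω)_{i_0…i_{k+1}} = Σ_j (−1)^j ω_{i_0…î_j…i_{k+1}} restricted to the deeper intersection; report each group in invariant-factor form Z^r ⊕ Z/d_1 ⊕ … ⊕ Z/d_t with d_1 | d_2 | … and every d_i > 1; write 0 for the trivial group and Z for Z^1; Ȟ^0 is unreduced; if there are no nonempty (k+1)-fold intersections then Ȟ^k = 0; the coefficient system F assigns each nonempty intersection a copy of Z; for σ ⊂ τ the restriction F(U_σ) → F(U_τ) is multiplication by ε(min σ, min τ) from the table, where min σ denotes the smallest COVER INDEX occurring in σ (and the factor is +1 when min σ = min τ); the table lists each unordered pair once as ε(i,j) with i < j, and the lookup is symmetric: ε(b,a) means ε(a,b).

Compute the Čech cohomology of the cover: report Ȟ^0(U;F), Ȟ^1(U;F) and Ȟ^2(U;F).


nerve simplices:
  U12={q9,q16} U14={q1,q4,q15} U23={q5,q8} U34={q2,q7,q12}
C dims 4,4; δ0: rk 4, SNF 1^3·2
degree 0: 4−4−0 = 0 → Ȟ^0 ≅ 0
degree 1: 4−0−4 = 0 plus torsion [2] → Ȟ^1 ≅ Z/2
degree 2: 0−0−0 = 0 → Ȟ^2 ≅ 0

Ȟ^0(U;F) ≅ 0, Ȟ^1(U;F) ≅ Z/2, Ȟ^2(U;F) ≅ 0


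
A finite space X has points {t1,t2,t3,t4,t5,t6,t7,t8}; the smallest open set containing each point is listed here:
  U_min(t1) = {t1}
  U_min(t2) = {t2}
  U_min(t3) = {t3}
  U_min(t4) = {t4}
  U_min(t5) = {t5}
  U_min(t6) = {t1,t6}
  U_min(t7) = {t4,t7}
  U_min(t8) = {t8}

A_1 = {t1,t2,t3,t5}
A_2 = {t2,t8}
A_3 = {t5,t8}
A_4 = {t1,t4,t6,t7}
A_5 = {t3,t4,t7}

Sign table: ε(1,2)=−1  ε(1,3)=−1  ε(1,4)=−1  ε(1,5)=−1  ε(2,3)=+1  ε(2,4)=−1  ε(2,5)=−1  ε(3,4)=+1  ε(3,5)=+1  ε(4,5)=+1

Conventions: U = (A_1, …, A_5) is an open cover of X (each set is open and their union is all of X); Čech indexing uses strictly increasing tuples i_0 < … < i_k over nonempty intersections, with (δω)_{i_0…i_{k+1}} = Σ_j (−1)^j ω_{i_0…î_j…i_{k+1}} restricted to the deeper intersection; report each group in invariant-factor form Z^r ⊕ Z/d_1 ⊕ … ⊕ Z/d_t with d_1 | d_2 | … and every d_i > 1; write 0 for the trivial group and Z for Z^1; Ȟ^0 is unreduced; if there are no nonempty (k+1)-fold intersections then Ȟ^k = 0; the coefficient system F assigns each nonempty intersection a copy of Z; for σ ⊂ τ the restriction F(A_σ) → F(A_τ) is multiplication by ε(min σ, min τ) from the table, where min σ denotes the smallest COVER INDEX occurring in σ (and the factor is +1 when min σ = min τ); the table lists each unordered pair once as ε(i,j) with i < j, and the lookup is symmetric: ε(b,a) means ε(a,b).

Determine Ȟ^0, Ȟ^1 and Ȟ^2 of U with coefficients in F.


Ȟ^0 = Z; Ȟ^1 = Z^2; Ȟ^2 = 0

nerve of the cover:
  A12={t2} A13={t5} A14={t1} A15={t3} A23={t8} A45={t4,t7}
C dims 5,6; δ0: rk 4, SNF 1^4
Ȟ^0 = (5 − 4) − 0 = 1, so Ȟ^0 ≅ Z
Ȟ^1 = (6 − 0) − 4 = 2, so Ȟ^1 ≅ Z^2
Ȟ^2 = (0 − 0) − 0 = 0, so Ȟ^2 ≅ 0


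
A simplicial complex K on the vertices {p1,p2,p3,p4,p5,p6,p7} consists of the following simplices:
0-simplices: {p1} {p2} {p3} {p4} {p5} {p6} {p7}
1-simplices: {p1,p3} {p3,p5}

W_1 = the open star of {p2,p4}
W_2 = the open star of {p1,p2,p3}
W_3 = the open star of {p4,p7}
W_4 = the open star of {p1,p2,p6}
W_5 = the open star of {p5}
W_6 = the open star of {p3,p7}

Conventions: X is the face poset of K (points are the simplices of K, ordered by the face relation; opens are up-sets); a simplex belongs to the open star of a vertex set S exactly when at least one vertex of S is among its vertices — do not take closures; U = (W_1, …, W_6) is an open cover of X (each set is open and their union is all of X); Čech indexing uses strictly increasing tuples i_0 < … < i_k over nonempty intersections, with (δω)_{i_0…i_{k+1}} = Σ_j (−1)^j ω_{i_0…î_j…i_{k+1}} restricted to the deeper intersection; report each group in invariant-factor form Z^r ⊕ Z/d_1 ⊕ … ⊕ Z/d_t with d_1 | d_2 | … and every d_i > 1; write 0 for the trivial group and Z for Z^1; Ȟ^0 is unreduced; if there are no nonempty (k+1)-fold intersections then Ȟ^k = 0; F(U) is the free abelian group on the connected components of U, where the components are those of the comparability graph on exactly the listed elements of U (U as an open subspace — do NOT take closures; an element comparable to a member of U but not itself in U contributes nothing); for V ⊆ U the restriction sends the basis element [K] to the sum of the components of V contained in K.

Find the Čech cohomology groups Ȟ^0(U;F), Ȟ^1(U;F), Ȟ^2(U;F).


Ȟ^0 = Z^5, Ȟ^1 = 0 and Ȟ^2 = 0

intersection data:
  W1={{p2},{p4}} W2={{p1},{p2},{p3},{p1,p3},{p3,p5}} W3={{p4},{p7}} W4={{p1},{p2},{p6},{p1,p3}} W5={{p5},{p3,p5}} W6={{p3},{p7},{p1,p3},{p3,p5}}
  W12={{p2}} W13={{p4}} W14={{p2}} W24={{p1},{p2},{p1,p3}} W25={{p3,p5}} W26={{p3},{p1,p3},{p3,p5}} W36={{p7}} W46={{p1,p3}} W56={{p3,p5}}
  W124={{p2}} W246={{p1,p3}} W256={{p3,p5}}
components per intersection:
  W1: {{p2}} {{p4}}
  W2: {{p1},{p3},{p1,p3},{p3,p5}} {{p2}}
  W3: {{p4}} {{p7}}
  W4: {{p1},{p1,p3}} {{p2}} {{p6}}
  W5: {{p5},{p3,p5}}
  W6: {{p3},{p1,p3},{p3,p5}} {{p7}}
  W12: {{p2}}
  W13: {{p4}}
  W14: {{p2}}
  W24: {{p1},{p1,p3}} {{p2}}
  W25: {{p3,p5}}
  W26: {{p3},{p1,p3},{p3,p5}}
  W36: {{p7}}
  W46: {{p1,p3}}
  W56: {{p3,p5}}
  W124: {{p2}}
  W246: {{p1,p3}}
  W256: {{p3,p5}}
C dims 12,10,3; δ0: rk 7, SNF 1^7; δ1: rk 3, SNF 1^3
Ȟ^0 = (12 − 7) − 0 = 5, so Ȟ^0 ≅ Z^5
Ȟ^1 = (10 − 3) − 7 = 0, so Ȟ^1 ≅ 0
Ȟ^2 = (3 − 0) − 3 = 0, so Ȟ^2 ≅ 0


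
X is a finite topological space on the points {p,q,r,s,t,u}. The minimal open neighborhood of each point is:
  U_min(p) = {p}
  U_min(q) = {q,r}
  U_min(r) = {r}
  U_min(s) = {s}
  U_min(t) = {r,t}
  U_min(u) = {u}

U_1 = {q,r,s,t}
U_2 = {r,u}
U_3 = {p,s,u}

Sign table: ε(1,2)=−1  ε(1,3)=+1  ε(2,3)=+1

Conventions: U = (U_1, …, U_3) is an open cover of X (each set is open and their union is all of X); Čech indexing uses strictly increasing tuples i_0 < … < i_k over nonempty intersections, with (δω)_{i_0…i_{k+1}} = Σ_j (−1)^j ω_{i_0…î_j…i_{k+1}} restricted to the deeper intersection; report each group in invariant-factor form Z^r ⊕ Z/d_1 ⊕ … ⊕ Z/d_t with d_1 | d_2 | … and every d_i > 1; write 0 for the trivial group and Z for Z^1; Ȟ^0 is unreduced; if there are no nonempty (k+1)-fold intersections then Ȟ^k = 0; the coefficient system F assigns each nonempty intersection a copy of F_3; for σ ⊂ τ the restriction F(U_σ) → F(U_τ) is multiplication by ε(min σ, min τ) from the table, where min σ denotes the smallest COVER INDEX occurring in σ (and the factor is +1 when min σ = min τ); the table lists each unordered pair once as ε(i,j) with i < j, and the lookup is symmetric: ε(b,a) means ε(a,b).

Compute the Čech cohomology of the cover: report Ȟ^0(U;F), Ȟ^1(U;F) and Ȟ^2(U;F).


Ȟ^0 = 0; Ȟ^1 = 0; Ȟ^2 = 0

nonempty intersections:
  U12={r} U13={s} U23={u}
C dims 3,3; δ0: rk_F3 3
Ȟ^0: (3−3)−0=0 ⇒ 0
Ȟ^1: (3−0)−3=0 ⇒ 0
Ȟ^2: (0−0)−0=0 ⇒ 0


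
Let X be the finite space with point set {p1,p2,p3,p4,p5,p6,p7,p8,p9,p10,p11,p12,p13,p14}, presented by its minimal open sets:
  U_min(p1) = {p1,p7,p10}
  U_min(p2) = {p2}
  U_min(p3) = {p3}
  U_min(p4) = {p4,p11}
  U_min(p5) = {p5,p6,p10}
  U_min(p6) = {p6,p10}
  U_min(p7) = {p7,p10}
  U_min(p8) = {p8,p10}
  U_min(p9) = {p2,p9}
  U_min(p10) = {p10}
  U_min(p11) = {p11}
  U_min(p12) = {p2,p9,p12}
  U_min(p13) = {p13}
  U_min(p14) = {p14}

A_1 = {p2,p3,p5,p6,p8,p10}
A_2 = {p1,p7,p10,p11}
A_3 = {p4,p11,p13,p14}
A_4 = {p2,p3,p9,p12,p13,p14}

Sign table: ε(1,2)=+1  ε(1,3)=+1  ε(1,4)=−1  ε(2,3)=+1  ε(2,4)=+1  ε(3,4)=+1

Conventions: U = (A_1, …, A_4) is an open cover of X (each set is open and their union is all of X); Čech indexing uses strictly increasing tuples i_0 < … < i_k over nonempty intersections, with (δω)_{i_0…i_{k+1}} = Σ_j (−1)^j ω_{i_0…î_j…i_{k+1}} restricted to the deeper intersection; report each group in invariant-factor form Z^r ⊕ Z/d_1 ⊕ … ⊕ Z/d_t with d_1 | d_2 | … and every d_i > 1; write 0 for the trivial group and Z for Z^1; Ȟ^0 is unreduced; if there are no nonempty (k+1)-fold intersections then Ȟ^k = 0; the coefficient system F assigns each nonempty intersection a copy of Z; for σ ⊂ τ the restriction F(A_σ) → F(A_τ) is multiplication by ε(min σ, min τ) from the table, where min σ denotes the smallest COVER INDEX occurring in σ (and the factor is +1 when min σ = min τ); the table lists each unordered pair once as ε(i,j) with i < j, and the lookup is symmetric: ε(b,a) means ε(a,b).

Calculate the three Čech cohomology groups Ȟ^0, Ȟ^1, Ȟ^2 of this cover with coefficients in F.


cover nerve:
  A12={p10} A14={p2,p3} A23={p11} A34={p13,p14}
C dims 4,4; δ0: rk 4, SNF 1^3·2
Ȟ^0: (4−4)−0=0 ⇒ 0
Ȟ^1: (4−0)−4=0 plus torsion [2] ⇒ Z/2
Ȟ^2: (0−0)−0=0 ⇒ 0

Ȟ^0(U;F) ≅ 0, Ȟ^1(U;F) ≅ Z/2 and Ȟ^2(U;F) ≅ 0


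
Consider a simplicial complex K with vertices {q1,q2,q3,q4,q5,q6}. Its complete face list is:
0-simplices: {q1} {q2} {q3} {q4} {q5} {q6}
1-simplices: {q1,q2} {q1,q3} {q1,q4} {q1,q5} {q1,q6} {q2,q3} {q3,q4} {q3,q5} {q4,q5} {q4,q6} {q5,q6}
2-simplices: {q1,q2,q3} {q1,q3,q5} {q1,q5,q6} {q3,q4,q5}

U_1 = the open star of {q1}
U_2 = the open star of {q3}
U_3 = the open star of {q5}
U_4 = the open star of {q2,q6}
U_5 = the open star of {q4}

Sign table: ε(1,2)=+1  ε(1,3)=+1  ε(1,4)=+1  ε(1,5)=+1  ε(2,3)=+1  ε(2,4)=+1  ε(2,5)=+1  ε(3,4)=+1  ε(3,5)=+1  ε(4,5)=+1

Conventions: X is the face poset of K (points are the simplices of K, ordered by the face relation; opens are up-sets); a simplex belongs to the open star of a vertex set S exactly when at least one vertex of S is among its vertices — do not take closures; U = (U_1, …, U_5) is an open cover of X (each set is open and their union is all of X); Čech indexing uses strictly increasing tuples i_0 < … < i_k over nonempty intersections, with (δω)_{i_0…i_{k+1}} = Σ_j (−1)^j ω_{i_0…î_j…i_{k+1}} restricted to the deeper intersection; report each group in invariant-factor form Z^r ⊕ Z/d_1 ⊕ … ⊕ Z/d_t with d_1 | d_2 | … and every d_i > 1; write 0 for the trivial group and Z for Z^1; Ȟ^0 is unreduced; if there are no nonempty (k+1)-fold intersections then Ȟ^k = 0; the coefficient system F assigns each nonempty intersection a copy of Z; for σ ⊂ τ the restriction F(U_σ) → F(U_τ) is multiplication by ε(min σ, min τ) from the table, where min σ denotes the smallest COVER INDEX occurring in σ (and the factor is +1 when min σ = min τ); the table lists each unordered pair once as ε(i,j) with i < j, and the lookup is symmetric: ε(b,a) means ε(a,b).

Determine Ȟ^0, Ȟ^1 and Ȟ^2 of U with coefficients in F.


cover nerve:
  U1={{q1},{q1,q2},{q1,q3},{q1,q4},{q1,q5},{q1,q6},{q1,q2,q3},{q1,q3,q5},{q1,q5,q6}} U2={{q3},{q1,q3},{q2,q3},{q3,q4},{q3,q5},{q1,q2,q3},{q1,q3,q5},{q3,q4,q5}} U3={{q5},{q1,q5},{q3,q5},{q4,q5},{q5,q6},{q1,q3,q5},{q1,q5,q6},{q3,q4,q5}} U4={{q2},{q6},{q1,q2},{q1,q6},{q2,q3},{q4,q6},{q5,q6},{q1,q2,q3},{q1,q5,q6}} U5={{q4},{q1,q4},{q3,q4},{q4,q5},{q4,q6},{q3,q4,q5}}
  U12={{q1,q3},{q1,q2,q3},{q1,q3,q5}} U13={{q1,q5},{q1,q3,q5},{q1,q5,q6}} U14={{q1,q2},{q1,q6},{q1,q2,q3},{q1,q5,q6}} U15={{q1,q4}} U23={{q3,q5},{q1,q3,q5},{q3,q4,q5}} U24={{q2,q3},{q1,q2,q3}} U25={{q3,q4},{q3,q4,q5}} U34={{q5,q6},{q1,q5,q6}} U35={{q4,q5},{q3,q4,q5}} U45={{q4,q6}}
  U123={{q1,q3,q5}} U124={{q1,q2,q3}} U134={{q1,q5,q6}} U235={{q3,q4,q5}}
C dims 5,10,4; δ0: rk 4, SNF 1^4; δ1: rk 4, SNF 1^4
Ȟ^0: (5−4)−0=1 ⇒ Z
Ȟ^1: (10−4)−4=2 ⇒ Z^2
Ȟ^2: (4−0)−4=0 ⇒ 0

Ȟ^0 = Z; Ȟ^1 = Z^2; Ȟ^2 = 0


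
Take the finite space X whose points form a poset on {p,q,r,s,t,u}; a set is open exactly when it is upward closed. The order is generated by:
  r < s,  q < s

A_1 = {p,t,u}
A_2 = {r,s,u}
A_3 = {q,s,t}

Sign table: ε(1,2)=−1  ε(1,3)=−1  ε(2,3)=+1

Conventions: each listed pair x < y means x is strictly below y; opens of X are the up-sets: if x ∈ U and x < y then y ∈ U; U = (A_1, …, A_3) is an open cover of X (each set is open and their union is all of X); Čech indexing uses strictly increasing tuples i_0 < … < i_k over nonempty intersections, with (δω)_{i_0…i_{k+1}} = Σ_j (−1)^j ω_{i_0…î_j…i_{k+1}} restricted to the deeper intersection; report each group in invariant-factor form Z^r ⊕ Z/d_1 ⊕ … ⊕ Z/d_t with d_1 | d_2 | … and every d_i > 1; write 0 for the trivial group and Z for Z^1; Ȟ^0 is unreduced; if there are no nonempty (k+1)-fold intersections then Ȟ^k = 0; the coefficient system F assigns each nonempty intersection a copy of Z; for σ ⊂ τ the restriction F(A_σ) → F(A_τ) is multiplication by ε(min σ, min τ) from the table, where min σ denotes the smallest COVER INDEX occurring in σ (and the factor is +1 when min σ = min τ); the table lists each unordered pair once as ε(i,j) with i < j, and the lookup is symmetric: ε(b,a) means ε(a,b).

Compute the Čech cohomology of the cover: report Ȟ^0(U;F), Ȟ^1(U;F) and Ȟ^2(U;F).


Ȟ^0 = Z, Ȟ^1 = Z, Ȟ^2 = 0

nerve of the cover:
  A12={u} A13={t} A23={s}
C dims 3,3; δ0: rk 2, SNF 1^2
Ȟ^0 = (3 − 2) − 0 = 1, so Ȟ^0 ≅ Z
Ȟ^1 = (3 − 0) − 2 = 1, so Ȟ^1 ≅ Z
Ȟ^2 = (0 − 0) − 0 = 0, so Ȟ^2 ≅ 0


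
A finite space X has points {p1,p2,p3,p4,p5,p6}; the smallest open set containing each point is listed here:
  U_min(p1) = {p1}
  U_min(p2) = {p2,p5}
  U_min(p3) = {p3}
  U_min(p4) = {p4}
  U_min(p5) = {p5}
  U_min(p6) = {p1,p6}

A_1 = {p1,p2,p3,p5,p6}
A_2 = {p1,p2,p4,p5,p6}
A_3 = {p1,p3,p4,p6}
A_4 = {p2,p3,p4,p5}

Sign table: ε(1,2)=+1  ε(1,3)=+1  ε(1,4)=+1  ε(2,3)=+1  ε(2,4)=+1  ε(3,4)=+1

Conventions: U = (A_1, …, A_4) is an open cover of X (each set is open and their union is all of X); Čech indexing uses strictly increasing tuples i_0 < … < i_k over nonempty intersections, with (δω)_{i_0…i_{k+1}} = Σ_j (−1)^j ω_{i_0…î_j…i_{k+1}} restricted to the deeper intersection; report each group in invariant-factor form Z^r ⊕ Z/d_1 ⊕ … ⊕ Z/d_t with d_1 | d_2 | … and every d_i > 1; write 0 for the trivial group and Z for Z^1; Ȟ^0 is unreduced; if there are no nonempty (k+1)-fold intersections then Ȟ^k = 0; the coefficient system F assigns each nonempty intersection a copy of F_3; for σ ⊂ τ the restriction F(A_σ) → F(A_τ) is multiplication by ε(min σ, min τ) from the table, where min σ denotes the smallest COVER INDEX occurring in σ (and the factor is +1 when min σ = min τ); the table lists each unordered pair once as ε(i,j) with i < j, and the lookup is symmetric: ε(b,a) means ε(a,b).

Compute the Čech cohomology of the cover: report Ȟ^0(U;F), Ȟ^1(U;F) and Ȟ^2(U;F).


intersection data:
  A12={p1,p2,p5,p6} A13={p1,p3,p6} A14={p2,p3,p5} A23={p1,p4,p6} A24={p2,p4,p5} A34={p3,p4}
  A123={p1,p6} A124={p2,p5} A134={p3} A234={p4}
C dims 4,6,4; δ0: rk_F3 3; δ1: rk_F3 3
Ȟ^0 = (4 − 3) − 0 = 1, so Ȟ^0 ≅ Z/3
Ȟ^1 = (6 − 3) − 3 = 0, so Ȟ^1 ≅ 0
Ȟ^2 = (4 − 0) − 3 = 1, so Ȟ^2 ≅ Z/3

Ȟ^0(U;F) ≅ Z/3,  Ȟ^1(U;F) ≅ 0,  Ȟ^2(U;F) ≅ Z/3


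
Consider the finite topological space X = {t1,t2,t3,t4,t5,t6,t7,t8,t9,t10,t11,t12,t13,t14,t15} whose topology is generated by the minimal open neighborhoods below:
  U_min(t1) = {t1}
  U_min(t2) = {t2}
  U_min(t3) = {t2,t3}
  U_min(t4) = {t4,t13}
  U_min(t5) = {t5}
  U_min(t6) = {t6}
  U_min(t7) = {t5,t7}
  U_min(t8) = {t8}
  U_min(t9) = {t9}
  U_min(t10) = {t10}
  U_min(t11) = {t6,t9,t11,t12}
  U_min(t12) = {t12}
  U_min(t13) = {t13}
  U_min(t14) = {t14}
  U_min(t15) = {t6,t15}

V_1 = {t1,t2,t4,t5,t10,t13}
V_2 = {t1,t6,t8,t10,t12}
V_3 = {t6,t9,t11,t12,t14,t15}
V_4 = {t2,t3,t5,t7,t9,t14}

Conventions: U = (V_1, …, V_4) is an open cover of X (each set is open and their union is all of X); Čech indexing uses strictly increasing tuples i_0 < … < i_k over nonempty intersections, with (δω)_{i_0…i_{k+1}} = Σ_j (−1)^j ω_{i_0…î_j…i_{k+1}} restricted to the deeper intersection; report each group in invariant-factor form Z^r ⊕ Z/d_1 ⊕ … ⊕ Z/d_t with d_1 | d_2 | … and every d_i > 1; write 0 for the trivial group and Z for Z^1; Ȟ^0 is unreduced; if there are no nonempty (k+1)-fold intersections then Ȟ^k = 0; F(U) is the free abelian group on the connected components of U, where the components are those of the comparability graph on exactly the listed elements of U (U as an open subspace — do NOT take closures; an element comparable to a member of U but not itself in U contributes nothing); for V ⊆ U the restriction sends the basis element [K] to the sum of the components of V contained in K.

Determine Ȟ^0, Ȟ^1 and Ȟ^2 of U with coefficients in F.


nonempty intersections:
  V12={t1,t10} V14={t2,t5} V23={t6,t12} V34={t9,t14}
components per intersection:
  V1: {t1} {t2} {t4,t13} {t5} {t10}
  V2: {t1} {t6} {t8} {t10} {t12}
  V3: {t6,t9,t11,t12,t15} {t14}
  V4: {t2,t3} {t5,t7} {t9} {t14}
  V12: {t1} {t10}
  V14: {t2} {t5}
  V23: {t6} {t12}
  V34: {t9} {t14}
C dims 16,8; δ0: rk 8, SNF 1^8
Ȟ^0: (16−8)−0=8 ⇒ Z^8
Ȟ^1: (8−0)−8=0 ⇒ 0
Ȟ^2: (0−0)−0=0 ⇒ 0

Ȟ^0(U;F) ≅ Z^8,  Ȟ^1(U;F) ≅ 0,  Ȟ^2(U;F) ≅ 0
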